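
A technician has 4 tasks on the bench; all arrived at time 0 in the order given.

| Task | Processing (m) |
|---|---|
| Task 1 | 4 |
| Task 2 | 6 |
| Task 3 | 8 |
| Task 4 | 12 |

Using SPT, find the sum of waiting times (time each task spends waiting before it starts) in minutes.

SPT (increasing processing time): Task 1 Task 2 Task 3 Task 4.
Task 1: waits 0, runs 0→4
Task 2: waits 4, runs 4→10
Task 3: waits 10, runs 10→18
Task 4: waits 18, runs 18→30
Sum = 0+4+10+18 = 32.

32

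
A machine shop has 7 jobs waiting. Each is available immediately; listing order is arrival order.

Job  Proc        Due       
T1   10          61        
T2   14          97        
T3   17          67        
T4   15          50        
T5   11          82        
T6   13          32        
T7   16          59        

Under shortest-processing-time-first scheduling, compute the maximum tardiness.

SPT (increasing processing time): T1 T5 T6 T2 T4 T7 T3.
T1: 0→10, due 61, tardiness 0
T5: 10→21, due 82, tardiness 0
T6: 21→34, due 32, tardiness 2
T2: 34→48, due 97, tardiness 0
T4: 48→63, due 50, tardiness 13
T7: 63→79, due 59, tardiness 20
T3: 79→96, due 67, tardiness 29
Maximum = 29.

29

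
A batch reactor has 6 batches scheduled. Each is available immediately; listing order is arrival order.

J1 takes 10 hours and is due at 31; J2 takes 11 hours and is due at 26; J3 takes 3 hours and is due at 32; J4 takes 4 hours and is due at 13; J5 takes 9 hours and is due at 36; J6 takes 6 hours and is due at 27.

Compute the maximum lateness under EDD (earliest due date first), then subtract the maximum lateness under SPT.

EDD (increasing due date): J4 J2 J6 J1 J3 J5.
J4: 0→4, due 13, lateness -9
J2: 4→15, due 26, lateness -11
J6: 15→21, due 27, lateness -6
J1: 21→31, due 31, lateness 0
J3: 31→34, due 32, lateness 2
J5: 34→43, due 36, lateness 7
Maximum = 7.
SPT (increasing processing time): J3 J4 J6 J5 J1 J2.
J3: 0→3, due 32, lateness -29
J4: 3→7, due 13, lateness -6
J6: 7→13, due 27, lateness -14
J5: 13→22, due 36, lateness -14
J1: 22→32, due 31, lateness 1
J2: 32→43, due 26, lateness 17
Maximum = 17.
Difference = 7 − 17 = -10.

-10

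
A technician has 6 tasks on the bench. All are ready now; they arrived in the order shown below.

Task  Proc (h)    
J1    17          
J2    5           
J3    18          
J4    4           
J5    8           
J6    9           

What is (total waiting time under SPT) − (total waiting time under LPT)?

SPT (increasing processing time): J4 J2 J5 J6 J1 J3.
J4: waits 0, runs 0→4
J2: waits 4, runs 4→9
J5: waits 9, runs 9→17
J6: waits 17, runs 17→26
J1: waits 26, runs 26→43
J3: waits 43, runs 43→61
Sum = 0+4+9+17+26+43 = 99.
LPT (decreasing processing time): J3 J1 J6 J5 J2 J4.
J3: waits 0, runs 0→18
J1: waits 18, runs 18→35
J6: waits 35, runs 35→44
J5: waits 44, runs 44→52
J2: waits 52, runs 52→57
J4: waits 57, runs 57→61
Sum = 0+18+35+44+52+57 = 206.
Difference = 99 − 206 = -107.

-107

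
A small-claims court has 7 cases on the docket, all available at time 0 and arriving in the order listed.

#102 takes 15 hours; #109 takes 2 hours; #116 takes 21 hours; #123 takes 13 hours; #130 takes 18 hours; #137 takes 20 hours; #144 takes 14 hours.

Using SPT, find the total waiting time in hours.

234

SPT (increasing processing time): #109 #123 #144 #102 #130 #137 #116.
#109: waits 0, runs 0→2
#123: waits 2, runs 2→15
#144: waits 15, runs 15→29
#102: waits 29, runs 29→44
#130: waits 44, runs 44→62
#137: waits 62, runs 62→82
#116: waits 82, runs 82→103
Sum = 0+2+15+29+44+62+82 = 234.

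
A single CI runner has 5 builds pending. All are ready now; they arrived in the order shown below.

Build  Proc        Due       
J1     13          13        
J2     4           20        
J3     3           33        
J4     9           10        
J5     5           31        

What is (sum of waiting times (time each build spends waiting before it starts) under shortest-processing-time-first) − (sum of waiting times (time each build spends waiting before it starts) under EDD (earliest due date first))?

-45

SPT (increasing processing time): J3 J2 J5 J4 J1.
J3: waits 0, runs 0→3
J2: waits 3, runs 3→7
J5: waits 7, runs 7→12
J4: waits 12, runs 12→21
J1: waits 21, runs 21→34
Sum = 0+3+7+12+21 = 43.
EDD (increasing due date): J4 J1 J2 J5 J3.
J4: waits 0, runs 0→9
J1: waits 9, runs 9→22
J2: waits 22, runs 22→26
J5: waits 26, runs 26→31
J3: waits 31, runs 31→34
Sum = 0+9+22+26+31 = 88.
Difference = 43 − 88 = -45.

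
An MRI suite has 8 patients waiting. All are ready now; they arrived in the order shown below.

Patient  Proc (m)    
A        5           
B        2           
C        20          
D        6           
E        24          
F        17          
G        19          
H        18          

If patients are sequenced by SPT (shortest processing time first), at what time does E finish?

SPT (increasing processing time): B A D F H G C E.
B: 0→2
A: 2→7
D: 7→13
F: 13→30
H: 30→48
G: 48→67
C: 67→87
E: 87→111

111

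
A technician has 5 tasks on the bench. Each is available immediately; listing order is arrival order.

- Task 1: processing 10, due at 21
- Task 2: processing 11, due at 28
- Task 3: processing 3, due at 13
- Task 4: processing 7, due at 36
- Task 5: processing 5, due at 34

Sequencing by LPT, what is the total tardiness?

23

LPT (decreasing processing time): Task 2 Task 1 Task 4 Task 5 Task 3.
Task 2: 0→11, due 28, tardiness 0
Task 1: 11→21, due 21, tardiness 0
Task 4: 21→28, due 36, tardiness 0
Task 5: 28→33, due 34, tardiness 0
Task 3: 33→36, due 13, tardiness 23
Sum = 0+0+0+0+23 = 23.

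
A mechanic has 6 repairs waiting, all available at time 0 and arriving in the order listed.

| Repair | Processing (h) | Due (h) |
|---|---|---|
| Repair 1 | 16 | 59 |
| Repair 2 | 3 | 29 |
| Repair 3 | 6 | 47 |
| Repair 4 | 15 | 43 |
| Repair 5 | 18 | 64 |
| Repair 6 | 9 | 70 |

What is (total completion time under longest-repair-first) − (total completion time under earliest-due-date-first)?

LPT (decreasing processing time): Repair 5 Repair 1 Repair 4 Repair 6 Repair 3 Repair 2.
Repair 5: 0→18
Repair 1: 18→34
Repair 4: 34→49
Repair 6: 49→58
Repair 3: 58→64
Repair 2: 64→67
Sum = 18+34+49+58+64+67 = 290.
EDD (increasing due date): Repair 2 Repair 4 Repair 3 Repair 1 Repair 5 Repair 6.
Repair 2: 0→3
Repair 4: 3→18
Repair 3: 18→24
Repair 1: 24→40
Repair 5: 40→58
Repair 6: 58→67
Sum = 3+18+24+40+58+67 = 210.
Difference = 290 − 210 = 80.

80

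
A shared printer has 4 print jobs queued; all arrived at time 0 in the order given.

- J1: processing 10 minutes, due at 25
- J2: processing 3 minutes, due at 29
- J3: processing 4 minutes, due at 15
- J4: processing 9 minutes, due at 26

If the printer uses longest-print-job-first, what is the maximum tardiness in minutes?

LPT (decreasing processing time): J1 J4 J3 J2.
J1: 0→10, due 25, tardiness 0
J4: 10→19, due 26, tardiness 0
J3: 19→23, due 15, tardiness 8
J2: 23→26, due 29, tardiness 0
Maximum = 8.

8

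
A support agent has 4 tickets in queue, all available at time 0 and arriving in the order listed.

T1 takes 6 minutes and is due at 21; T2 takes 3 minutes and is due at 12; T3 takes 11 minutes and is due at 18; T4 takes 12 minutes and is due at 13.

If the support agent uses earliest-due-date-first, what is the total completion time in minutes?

76

EDD (increasing due date): T2 T4 T3 T1.
T2: 0→3
T4: 3→15
T3: 15→26
T1: 26→32
Sum = 3+15+26+32 = 76.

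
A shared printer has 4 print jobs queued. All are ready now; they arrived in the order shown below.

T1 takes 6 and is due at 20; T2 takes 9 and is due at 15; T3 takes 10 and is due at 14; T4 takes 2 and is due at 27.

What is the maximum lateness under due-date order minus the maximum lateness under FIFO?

EDD (increasing due date): T3 T2 T1 T4.
T3: 0→10, due 14, lateness -4
T2: 10→19, due 15, lateness 4
T1: 19→25, due 20, lateness 5
T4: 25→27, due 27, lateness 0
Maximum = 5.
FIFO (arrival order): T1 T2 T3 T4.
T1: 0→6, due 20, lateness -14
T2: 6→15, due 15, lateness 0
T3: 15→25, due 14, lateness 11
T4: 25→27, due 27, lateness 0
Maximum = 11.
Difference = 5 − 11 = -6.

-6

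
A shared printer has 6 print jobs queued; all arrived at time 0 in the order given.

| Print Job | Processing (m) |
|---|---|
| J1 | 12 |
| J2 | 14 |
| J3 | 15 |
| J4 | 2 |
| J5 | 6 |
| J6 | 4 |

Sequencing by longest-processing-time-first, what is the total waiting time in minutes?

183

LPT (decreasing processing time): J3 J2 J1 J5 J6 J4.
J3: waits 0, runs 0→15
J2: waits 15, runs 15→29
J1: waits 29, runs 29→41
J5: waits 41, runs 41→47
J6: waits 47, runs 47→51
J4: waits 51, runs 51→53
Sum = 0+15+29+41+47+51 = 183.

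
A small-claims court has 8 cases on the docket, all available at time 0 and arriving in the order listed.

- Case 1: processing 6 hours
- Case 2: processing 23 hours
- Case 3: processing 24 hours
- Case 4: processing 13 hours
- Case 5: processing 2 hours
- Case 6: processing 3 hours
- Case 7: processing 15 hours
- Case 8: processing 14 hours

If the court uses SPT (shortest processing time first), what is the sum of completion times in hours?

SPT (increasing processing time): Case 5 Case 6 Case 1 Case 4 Case 8 Case 7 Case 2 Case 3.
Case 5: 0→2
Case 6: 2→5
Case 1: 5→11
Case 4: 11→24
Case 8: 24→38
Case 7: 38→53
Case 2: 53→76
Case 3: 76→100
Sum = 2+5+11+24+38+53+76+100 = 309.

309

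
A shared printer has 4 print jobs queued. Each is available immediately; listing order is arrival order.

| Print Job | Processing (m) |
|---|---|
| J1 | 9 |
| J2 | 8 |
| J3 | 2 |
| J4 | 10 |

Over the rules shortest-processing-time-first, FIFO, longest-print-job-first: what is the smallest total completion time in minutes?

SPT (increasing processing time): J3 J2 J1 J4.
J3: 0→2
J2: 2→10
J1: 10→19
J4: 19→29
Sum = 2+10+19+29 = 60.
FIFO (arrival order): J1 J2 J3 J4.
J1: 0→9
J2: 9→17
J3: 17→19
J4: 19→29
Sum = 9+17+19+29 = 74.
LPT (decreasing processing time): J4 J1 J2 J3.
J4: 0→10
J1: 10→19
J2: 19→27
J3: 27→29
Sum = 10+19+27+29 = 85.
SPT 60, FIFO 74, LPT 85 → minimum 60.

60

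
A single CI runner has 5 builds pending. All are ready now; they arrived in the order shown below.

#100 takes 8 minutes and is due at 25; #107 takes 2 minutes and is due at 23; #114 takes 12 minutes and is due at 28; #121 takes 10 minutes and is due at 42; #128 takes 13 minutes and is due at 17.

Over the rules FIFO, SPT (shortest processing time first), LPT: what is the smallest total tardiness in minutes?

FIFO (arrival order): #100 #107 #114 #121 #128.
#100: 0→8, due 25, tardiness 0
#107: 8→10, due 23, tardiness 0
#114: 10→22, due 28, tardiness 0
#121: 22→32, due 42, tardiness 0
#128: 32→45, due 17, tardiness 28
Sum = 0+0+0+0+28 = 28.
SPT (increasing processing time): #107 #100 #121 #114 #128.
#107: 0→2, due 23, tardiness 0
#100: 2→10, due 25, tardiness 0
#121: 10→20, due 42, tardiness 0
#114: 20→32, due 28, tardiness 4
#128: 32→45, due 17, tardiness 28
Sum = 0+0+0+4+28 = 32.
LPT (decreasing processing time): #128 #114 #121 #100 #107.
#128: 0→13, due 17, tardiness 0
#114: 13→25, due 28, tardiness 0
#121: 25→35, due 42, tardiness 0
#100: 35→43, due 25, tardiness 18
#107: 43→45, due 23, tardiness 22
Sum = 0+0+0+18+22 = 40.
FIFO 28, SPT 32, LPT 40 → minimum 28.

28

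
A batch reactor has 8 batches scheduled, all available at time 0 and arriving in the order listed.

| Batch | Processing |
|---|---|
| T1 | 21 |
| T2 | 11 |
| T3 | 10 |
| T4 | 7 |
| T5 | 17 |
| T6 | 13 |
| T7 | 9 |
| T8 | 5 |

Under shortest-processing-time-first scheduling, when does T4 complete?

SPT (increasing processing time): T8 T4 T7 T3 T2 T6 T5 T1.
T8: 0→5
T4: 5→12

12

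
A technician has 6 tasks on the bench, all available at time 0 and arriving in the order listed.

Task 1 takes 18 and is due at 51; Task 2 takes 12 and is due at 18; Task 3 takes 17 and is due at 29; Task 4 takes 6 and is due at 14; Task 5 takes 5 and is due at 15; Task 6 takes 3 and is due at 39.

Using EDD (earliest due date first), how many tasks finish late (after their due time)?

4

EDD (increasing due date): Task 4 Task 5 Task 2 Task 3 Task 6 Task 1.
Task 4: 0→6, due 14, tardiness 0
Task 5: 6→11, due 15, tardiness 0
Task 2: 11→23, due 18, tardiness 5
Task 3: 23→40, due 29, tardiness 11
Task 6: 40→43, due 39, tardiness 4
Task 1: 43→61, due 51, tardiness 10
Late tasks: 4.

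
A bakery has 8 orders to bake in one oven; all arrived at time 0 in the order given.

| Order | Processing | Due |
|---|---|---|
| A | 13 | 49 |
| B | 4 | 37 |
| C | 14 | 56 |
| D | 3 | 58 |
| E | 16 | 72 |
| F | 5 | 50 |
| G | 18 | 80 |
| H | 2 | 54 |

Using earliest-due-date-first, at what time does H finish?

24

EDD (increasing due date): B A F H C D E G.
B: 0→4
A: 4→17
F: 17→22
H: 22→24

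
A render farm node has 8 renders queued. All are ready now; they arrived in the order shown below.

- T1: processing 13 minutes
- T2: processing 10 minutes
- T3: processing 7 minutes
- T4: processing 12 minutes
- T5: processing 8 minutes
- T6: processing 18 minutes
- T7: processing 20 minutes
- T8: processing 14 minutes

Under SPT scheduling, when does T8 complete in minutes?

64

SPT (increasing processing time): T3 T5 T2 T4 T1 T8 T6 T7.
T3: 0→7
T5: 7→15
T2: 15→25
T4: 25→37
T1: 37→50
T8: 50→64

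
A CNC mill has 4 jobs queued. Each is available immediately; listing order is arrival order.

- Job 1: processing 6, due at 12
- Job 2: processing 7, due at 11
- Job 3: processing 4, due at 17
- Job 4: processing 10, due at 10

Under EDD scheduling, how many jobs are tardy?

3

EDD (increasing due date): Job 4 Job 2 Job 1 Job 3.
Job 4: 0→10, due 10, tardiness 0
Job 2: 10→17, due 11, tardiness 6
Job 1: 17→23, due 12, tardiness 11
Job 3: 23→27, due 17, tardiness 10
Late jobs: 3.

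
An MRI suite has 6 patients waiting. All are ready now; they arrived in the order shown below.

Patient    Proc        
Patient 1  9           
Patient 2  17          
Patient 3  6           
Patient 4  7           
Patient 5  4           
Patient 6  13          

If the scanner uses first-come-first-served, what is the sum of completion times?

205

FIFO (arrival order): Patient 1 Patient 2 Patient 3 Patient 4 Patient 5 Patient 6.
Patient 1: 0→9
Patient 2: 9→26
Patient 3: 26→32
Patient 4: 32→39
Patient 5: 39→43
Patient 6: 43→56
Sum = 9+26+32+39+43+56 = 205.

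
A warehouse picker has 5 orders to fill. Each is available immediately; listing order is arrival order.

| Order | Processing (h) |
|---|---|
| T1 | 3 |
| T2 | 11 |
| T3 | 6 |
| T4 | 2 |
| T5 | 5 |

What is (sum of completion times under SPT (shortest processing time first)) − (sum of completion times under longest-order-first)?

SPT (increasing processing time): T4 T1 T5 T3 T2.
T4: 0→2
T1: 2→5
T5: 5→10
T3: 10→16
T2: 16→27
Sum = 2+5+10+16+27 = 60.
LPT (decreasing processing time): T2 T3 T5 T1 T4.
T2: 0→11
T3: 11→17
T5: 17→22
T1: 22→25
T4: 25→27
Sum = 11+17+22+25+27 = 102.
Difference = 60 − 102 = -42.

-42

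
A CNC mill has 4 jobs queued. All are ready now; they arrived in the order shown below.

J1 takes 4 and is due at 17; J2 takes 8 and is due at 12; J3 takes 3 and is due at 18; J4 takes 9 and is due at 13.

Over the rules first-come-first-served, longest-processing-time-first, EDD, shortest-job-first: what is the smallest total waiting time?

FIFO (arrival order): J1 J2 J3 J4.
J1: waits 0, runs 0→4
J2: waits 4, runs 4→12
J3: waits 12, runs 12→15
J4: waits 15, runs 15→24
Sum = 0+4+12+15 = 31.
LPT (decreasing processing time): J4 J2 J1 J3.
J4: waits 0, runs 0→9
J2: waits 9, runs 9→17
J1: waits 17, runs 17→21
J3: waits 21, runs 21→24
Sum = 0+9+17+21 = 47.
EDD (increasing due date): J2 J4 J1 J3.
J2: waits 0, runs 0→8
J4: waits 8, runs 8→17
J1: waits 17, runs 17→21
J3: waits 21, runs 21→24
Sum = 0+8+17+21 = 46.
SPT (increasing processing time): J3 J1 J2 J4.
J3: waits 0, runs 0→3
J1: waits 3, runs 3→7
J2: waits 7, runs 7→15
J4: waits 15, runs 15→24
Sum = 0+3+7+15 = 25.
FIFO 31, LPT 47, EDD 46, SPT 25 → minimum 25.

25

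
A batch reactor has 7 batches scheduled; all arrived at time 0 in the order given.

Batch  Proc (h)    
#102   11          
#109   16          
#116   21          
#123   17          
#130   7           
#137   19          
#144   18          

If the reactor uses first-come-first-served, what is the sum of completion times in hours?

423

FIFO (arrival order): #102 #109 #116 #123 #130 #137 #144.
#102: 0→11
#109: 11→27
#116: 27→48
#123: 48→65
#130: 65→72
#137: 72→91
#144: 91→109
Sum = 11+27+48+65+72+91+109 = 423.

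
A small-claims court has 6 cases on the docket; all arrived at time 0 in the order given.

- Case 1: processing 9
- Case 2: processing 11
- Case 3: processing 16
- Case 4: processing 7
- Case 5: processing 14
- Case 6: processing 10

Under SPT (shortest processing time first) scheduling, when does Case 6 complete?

26

SPT (increasing processing time): Case 4 Case 1 Case 6 Case 2 Case 5 Case 3.
Case 4: 0→7
Case 1: 7→16
Case 6: 16→26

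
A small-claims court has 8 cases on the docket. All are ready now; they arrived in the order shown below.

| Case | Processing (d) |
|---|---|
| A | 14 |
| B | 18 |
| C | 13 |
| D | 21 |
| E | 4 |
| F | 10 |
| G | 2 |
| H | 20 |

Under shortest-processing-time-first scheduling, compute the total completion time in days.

SPT (increasing processing time): G E F C A B H D.
G: 0→2
E: 2→6
F: 6→16
C: 16→29
A: 29→43
B: 43→61
H: 61→81
D: 81→102
Sum = 2+6+16+29+43+61+81+102 = 340.

340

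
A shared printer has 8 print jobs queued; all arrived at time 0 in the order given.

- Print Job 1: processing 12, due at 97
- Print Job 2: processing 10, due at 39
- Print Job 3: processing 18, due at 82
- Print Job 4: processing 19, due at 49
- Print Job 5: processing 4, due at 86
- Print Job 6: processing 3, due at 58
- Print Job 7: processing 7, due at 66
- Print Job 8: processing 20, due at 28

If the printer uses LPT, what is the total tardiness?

99

LPT (decreasing processing time): Print Job 8 Print Job 4 Print Job 3 Print Job 1 Print Job 2 Print Job 7 Print Job 5 Print Job 6.
Print Job 8: 0→20, due 28, tardiness 0
Print Job 4: 20→39, due 49, tardiness 0
Print Job 3: 39→57, due 82, tardiness 0
Print Job 1: 57→69, due 97, tardiness 0
Print Job 2: 69→79, due 39, tardiness 40
Print Job 7: 79→86, due 66, tardiness 20
Print Job 5: 86→90, due 86, tardiness 4
Print Job 6: 90→93, due 58, tardiness 35
Sum = 0+0+0+0+40+20+4+35 = 99.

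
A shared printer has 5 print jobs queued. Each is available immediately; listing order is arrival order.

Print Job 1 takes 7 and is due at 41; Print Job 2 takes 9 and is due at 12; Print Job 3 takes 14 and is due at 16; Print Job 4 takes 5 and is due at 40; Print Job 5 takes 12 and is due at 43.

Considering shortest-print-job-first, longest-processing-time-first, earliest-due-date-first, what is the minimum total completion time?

118

SPT (increasing processing time): Print Job 4 Print Job 1 Print Job 2 Print Job 5 Print Job 3.
Print Job 4: 0→5
Print Job 1: 5→12
Print Job 2: 12→21
Print Job 5: 21→33
Print Job 3: 33→47
Sum = 5+12+21+33+47 = 118.
LPT (decreasing processing time): Print Job 3 Print Job 5 Print Job 2 Print Job 1 Print Job 4.
Print Job 3: 0→14
Print Job 5: 14→26
Print Job 2: 26→35
Print Job 1: 35→42
Print Job 4: 42→47
Sum = 14+26+35+42+47 = 164.
EDD (increasing due date): Print Job 2 Print Job 3 Print Job 4 Print Job 1 Print Job 5.
Print Job 2: 0→9
Print Job 3: 9→23
Print Job 4: 23→28
Print Job 1: 28→35
Print Job 5: 35→47
Sum = 9+23+28+35+47 = 142.
SPT 118, LPT 164, EDD 142 → minimum 118.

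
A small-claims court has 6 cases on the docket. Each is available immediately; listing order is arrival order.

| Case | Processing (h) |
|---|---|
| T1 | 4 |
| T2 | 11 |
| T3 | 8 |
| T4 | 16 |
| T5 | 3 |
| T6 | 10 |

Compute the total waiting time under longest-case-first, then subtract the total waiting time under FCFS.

51

LPT (decreasing processing time): T4 T2 T6 T3 T1 T5.
T4: waits 0, runs 0→16
T2: waits 16, runs 16→27
T6: waits 27, runs 27→37
T3: waits 37, runs 37→45
T1: waits 45, runs 45→49
T5: waits 49, runs 49→52
Sum = 0+16+27+37+45+49 = 174.
FIFO (arrival order): T1 T2 T3 T4 T5 T6.
T1: waits 0, runs 0→4
T2: waits 4, runs 4→15
T3: waits 15, runs 15→23
T4: waits 23, runs 23→39
T5: waits 39, runs 39→42
T6: waits 42, runs 42→52
Sum = 0+4+15+23+39+42 = 123.
Difference = 174 − 123 = 51.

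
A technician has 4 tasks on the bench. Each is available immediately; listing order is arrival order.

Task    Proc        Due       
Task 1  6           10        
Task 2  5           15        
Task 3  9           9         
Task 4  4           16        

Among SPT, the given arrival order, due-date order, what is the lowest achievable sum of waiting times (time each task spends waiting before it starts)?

28

SPT (increasing processing time): Task 4 Task 2 Task 1 Task 3.
Task 4: waits 0, runs 0→4
Task 2: waits 4, runs 4→9
Task 1: waits 9, runs 9→15
Task 3: waits 15, runs 15→24
Sum = 0+4+9+15 = 28.
FIFO (arrival order): Task 1 Task 2 Task 3 Task 4.
Task 1: waits 0, runs 0→6
Task 2: waits 6, runs 6→11
Task 3: waits 11, runs 11→20
Task 4: waits 20, runs 20→24
Sum = 0+6+11+20 = 37.
EDD (increasing due date): Task 3 Task 1 Task 2 Task 4.
Task 3: waits 0, runs 0→9
Task 1: waits 9, runs 9→15
Task 2: waits 15, runs 15→20
Task 4: waits 20, runs 20→24
Sum = 0+9+15+20 = 44.
SPT 28, FIFO 37, EDD 44 → minimum 28.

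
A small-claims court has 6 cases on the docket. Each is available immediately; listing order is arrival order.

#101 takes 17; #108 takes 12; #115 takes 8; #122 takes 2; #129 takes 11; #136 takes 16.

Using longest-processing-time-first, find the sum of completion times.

281

LPT (decreasing processing time): #101 #136 #108 #129 #115 #122.
#101: 0→17
#136: 17→33
#108: 33→45
#129: 45→56
#115: 56→64
#122: 64→66
Sum = 17+33+45+56+64+66 = 281.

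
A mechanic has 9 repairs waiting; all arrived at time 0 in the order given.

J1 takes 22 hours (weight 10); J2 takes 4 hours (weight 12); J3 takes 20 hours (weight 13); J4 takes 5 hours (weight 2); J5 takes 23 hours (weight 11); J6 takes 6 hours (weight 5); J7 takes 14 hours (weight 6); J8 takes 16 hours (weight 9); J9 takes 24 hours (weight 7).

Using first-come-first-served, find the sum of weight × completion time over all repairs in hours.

FIFO (arrival order): J1 J2 J3 J4 J5 J6 J7 J8 J9.
J1: finishes 22, weight 10, w·C = 220
J2: finishes 26, weight 12, w·C = 312
J3: finishes 46, weight 13, w·C = 598
J4: finishes 51, weight 2, w·C = 102
J5: finishes 74, weight 11, w·C = 814
J6: finishes 80, weight 5, w·C = 400
J7: finishes 94, weight 6, w·C = 564
J8: finishes 110, weight 9, w·C = 990
J9: finishes 134, weight 7, w·C = 938
Sum = 220+312+598+102+814+400+564+990+938 = 4938.

4938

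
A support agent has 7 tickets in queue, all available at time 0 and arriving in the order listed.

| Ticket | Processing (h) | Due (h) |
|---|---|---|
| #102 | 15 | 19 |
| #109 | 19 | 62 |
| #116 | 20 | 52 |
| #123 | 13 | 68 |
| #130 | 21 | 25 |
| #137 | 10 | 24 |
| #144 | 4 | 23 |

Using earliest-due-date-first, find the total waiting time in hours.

EDD (increasing due date): #102 #144 #137 #130 #116 #109 #123.
#102: waits 0, runs 0→15
#144: waits 15, runs 15→19
#137: waits 19, runs 19→29
#130: waits 29, runs 29→50
#116: waits 50, runs 50→70
#109: waits 70, runs 70→89
#123: waits 89, runs 89→102
Sum = 0+15+19+29+50+70+89 = 272.

272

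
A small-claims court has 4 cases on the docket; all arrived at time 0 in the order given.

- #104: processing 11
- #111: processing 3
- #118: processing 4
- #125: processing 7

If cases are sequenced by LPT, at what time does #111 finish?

LPT (decreasing processing time): #104 #125 #118 #111.
#104: 0→11
#125: 11→18
#118: 18→22
#111: 22→25

25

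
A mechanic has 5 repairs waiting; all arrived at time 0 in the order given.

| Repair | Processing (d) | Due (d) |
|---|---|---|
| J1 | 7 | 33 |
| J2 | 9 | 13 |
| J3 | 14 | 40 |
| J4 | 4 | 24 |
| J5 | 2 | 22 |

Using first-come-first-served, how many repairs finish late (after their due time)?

3

FIFO (arrival order): J1 J2 J3 J4 J5.
J1: 0→7, due 33, tardiness 0
J2: 7→16, due 13, tardiness 3
J3: 16→30, due 40, tardiness 0
J4: 30→34, due 24, tardiness 10
J5: 34→36, due 22, tardiness 14
Late repairs: 3.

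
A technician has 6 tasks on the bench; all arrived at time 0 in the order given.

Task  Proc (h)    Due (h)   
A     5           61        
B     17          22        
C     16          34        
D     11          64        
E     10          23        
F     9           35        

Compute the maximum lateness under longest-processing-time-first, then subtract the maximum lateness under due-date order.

14

LPT (decreasing processing time): B C D E F A.
B: 0→17, due 22, lateness -5
C: 17→33, due 34, lateness -1
D: 33→44, due 64, lateness -20
E: 44→54, due 23, lateness 31
F: 54→63, due 35, lateness 28
A: 63→68, due 61, lateness 7
Maximum = 31.
EDD (increasing due date): B E C F A D.
B: 0→17, due 22, lateness -5
E: 17→27, due 23, lateness 4
C: 27→43, due 34, lateness 9
F: 43→52, due 35, lateness 17
A: 52→57, due 61, lateness -4
D: 57→68, due 64, lateness 4
Maximum = 17.
Difference = 31 − 17 = 14.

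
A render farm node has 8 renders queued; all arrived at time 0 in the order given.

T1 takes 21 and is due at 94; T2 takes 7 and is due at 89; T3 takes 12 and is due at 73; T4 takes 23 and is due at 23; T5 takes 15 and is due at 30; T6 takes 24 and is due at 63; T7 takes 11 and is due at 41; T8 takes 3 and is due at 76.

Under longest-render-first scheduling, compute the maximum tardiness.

LPT (decreasing processing time): T6 T4 T1 T5 T3 T7 T2 T8.
T6: 0→24, due 63, tardiness 0
T4: 24→47, due 23, tardiness 24
T1: 47→68, due 94, tardiness 0
T5: 68→83, due 30, tardiness 53
T3: 83→95, due 73, tardiness 22
T7: 95→106, due 41, tardiness 65
T2: 106→113, due 89, tardiness 24
T8: 113→116, due 76, tardiness 40
Maximum = 65.

65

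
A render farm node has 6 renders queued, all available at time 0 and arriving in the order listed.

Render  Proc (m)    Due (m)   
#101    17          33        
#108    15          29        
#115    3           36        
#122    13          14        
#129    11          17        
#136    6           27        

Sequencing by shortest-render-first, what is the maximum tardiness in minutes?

32

SPT (increasing processing time): #115 #136 #129 #122 #108 #101.
#115: 0→3, due 36, tardiness 0
#136: 3→9, due 27, tardiness 0
#129: 9→20, due 17, tardiness 3
#122: 20→33, due 14, tardiness 19
#108: 33→48, due 29, tardiness 19
#101: 48→65, due 33, tardiness 32
Maximum = 32.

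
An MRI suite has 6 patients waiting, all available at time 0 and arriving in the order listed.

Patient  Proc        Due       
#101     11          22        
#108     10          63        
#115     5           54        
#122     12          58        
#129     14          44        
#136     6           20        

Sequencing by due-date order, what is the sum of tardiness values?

0

EDD (increasing due date): #136 #101 #129 #115 #122 #108.
#136: 0→6, due 20, tardiness 0
#101: 6→17, due 22, tardiness 0
#129: 17→31, due 44, tardiness 0
#115: 31→36, due 54, tardiness 0
#122: 36→48, due 58, tardiness 0
#108: 48→58, due 63, tardiness 0
Sum = 0+0+0+0+0+0 = 0.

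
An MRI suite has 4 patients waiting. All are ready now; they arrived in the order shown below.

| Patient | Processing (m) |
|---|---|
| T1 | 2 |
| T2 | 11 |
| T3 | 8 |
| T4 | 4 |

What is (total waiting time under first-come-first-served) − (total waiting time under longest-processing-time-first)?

-17

FIFO (arrival order): T1 T2 T3 T4.
T1: waits 0, runs 0→2
T2: waits 2, runs 2→13
T3: waits 13, runs 13→21
T4: waits 21, runs 21→25
Sum = 0+2+13+21 = 36.
LPT (decreasing processing time): T2 T3 T4 T1.
T2: waits 0, runs 0→11
T3: waits 11, runs 11→19
T4: waits 19, runs 19→23
T1: waits 23, runs 23→25
Sum = 0+11+19+23 = 53.
Difference = 36 − 53 = -17.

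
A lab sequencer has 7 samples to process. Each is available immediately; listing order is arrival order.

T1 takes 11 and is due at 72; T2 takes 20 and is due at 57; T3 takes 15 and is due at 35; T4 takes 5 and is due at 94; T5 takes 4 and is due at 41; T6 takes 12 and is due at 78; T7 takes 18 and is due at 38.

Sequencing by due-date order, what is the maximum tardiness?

2

EDD (increasing due date): T3 T7 T5 T2 T1 T6 T4.
T3: 0→15, due 35, tardiness 0
T7: 15→33, due 38, tardiness 0
T5: 33→37, due 41, tardiness 0
T2: 37→57, due 57, tardiness 0
T1: 57→68, due 72, tardiness 0
T6: 68→80, due 78, tardiness 2
T4: 80→85, due 94, tardiness 0
Maximum = 2.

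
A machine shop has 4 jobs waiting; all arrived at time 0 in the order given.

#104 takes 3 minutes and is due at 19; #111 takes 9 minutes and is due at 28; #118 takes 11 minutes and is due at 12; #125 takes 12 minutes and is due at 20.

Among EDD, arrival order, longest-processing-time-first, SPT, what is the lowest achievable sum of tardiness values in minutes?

13

EDD (increasing due date): #118 #104 #125 #111.
#118: 0→11, due 12, tardiness 0
#104: 11→14, due 19, tardiness 0
#125: 14→26, due 20, tardiness 6
#111: 26→35, due 28, tardiness 7
Sum = 0+0+6+7 = 13.
FIFO (arrival order): #104 #111 #118 #125.
#104: 0→3, due 19, tardiness 0
#111: 3→12, due 28, tardiness 0
#118: 12→23, due 12, tardiness 11
#125: 23→35, due 20, tardiness 15
Sum = 0+0+11+15 = 26.
LPT (decreasing processing time): #125 #118 #111 #104.
#125: 0→12, due 20, tardiness 0
#118: 12→23, due 12, tardiness 11
#111: 23→32, due 28, tardiness 4
#104: 32→35, due 19, tardiness 16
Sum = 0+11+4+16 = 31.
SPT (increasing processing time): #104 #111 #118 #125.
#104: 0→3, due 19, tardiness 0
#111: 3→12, due 28, tardiness 0
#118: 12→23, due 12, tardiness 11
#125: 23→35, due 20, tardiness 15
Sum = 0+0+11+15 = 26.
EDD 13, FIFO 26, LPT 31, SPT 26 → minimum 13.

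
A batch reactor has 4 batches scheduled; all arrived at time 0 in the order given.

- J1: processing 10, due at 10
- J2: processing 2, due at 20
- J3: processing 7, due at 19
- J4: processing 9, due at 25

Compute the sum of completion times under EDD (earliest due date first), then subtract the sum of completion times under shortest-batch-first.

17

EDD (increasing due date): J1 J3 J2 J4.
J1: 0→10
J3: 10→17
J2: 17→19
J4: 19→28
Sum = 10+17+19+28 = 74.
SPT (increasing processing time): J2 J3 J4 J1.
J2: 0→2
J3: 2→9
J4: 9→18
J1: 18→28
Sum = 2+9+18+28 = 57.
Difference = 74 − 57 = 17.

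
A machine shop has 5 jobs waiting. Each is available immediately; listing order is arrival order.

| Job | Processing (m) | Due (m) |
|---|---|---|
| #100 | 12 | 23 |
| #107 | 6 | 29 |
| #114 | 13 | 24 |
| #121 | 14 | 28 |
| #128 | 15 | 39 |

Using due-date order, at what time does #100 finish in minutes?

12

EDD (increasing due date): #100 #114 #121 #107 #128.
#100: 0→12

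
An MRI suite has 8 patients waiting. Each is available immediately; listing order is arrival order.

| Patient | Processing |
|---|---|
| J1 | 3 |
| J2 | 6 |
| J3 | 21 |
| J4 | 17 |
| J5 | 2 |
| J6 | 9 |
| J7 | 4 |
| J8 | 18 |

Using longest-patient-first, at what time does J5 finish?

80

LPT (decreasing processing time): J3 J8 J4 J6 J2 J7 J1 J5.
J3: 0→21
J8: 21→39
J4: 39→56
J6: 56→65
J2: 65→71
J7: 71→75
J1: 75→78
J5: 78→80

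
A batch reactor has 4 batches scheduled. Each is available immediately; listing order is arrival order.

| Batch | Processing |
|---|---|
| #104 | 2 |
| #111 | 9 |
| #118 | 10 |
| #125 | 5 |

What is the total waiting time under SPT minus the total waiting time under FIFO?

-9

SPT (increasing processing time): #104 #125 #111 #118.
#104: waits 0, runs 0→2
#125: waits 2, runs 2→7
#111: waits 7, runs 7→16
#118: waits 16, runs 16→26
Sum = 0+2+7+16 = 25.
FIFO (arrival order): #104 #111 #118 #125.
#104: waits 0, runs 0→2
#111: waits 2, runs 2→11
#118: waits 11, runs 11→21
#125: waits 21, runs 21→26
Sum = 0+2+11+21 = 34.
Difference = 25 − 34 = -9.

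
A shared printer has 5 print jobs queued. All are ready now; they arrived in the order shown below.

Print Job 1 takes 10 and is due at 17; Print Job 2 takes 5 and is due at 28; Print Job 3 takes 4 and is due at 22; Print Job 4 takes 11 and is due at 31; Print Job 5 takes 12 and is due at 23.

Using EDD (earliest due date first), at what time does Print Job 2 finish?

EDD (increasing due date): Print Job 1 Print Job 3 Print Job 5 Print Job 2 Print Job 4.
Print Job 1: 0→10
Print Job 3: 10→14
Print Job 5: 14→26
Print Job 2: 26→31

31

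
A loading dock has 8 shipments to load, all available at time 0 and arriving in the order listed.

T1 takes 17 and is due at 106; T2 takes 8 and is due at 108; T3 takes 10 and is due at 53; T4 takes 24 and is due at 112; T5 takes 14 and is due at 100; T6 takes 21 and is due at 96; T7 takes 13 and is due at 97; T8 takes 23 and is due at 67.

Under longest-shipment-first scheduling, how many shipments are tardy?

3

LPT (decreasing processing time): T4 T8 T6 T1 T5 T7 T3 T2.
T4: 0→24, due 112, tardiness 0
T8: 24→47, due 67, tardiness 0
T6: 47→68, due 96, tardiness 0
T1: 68→85, due 106, tardiness 0
T5: 85→99, due 100, tardiness 0
T7: 99→112, due 97, tardiness 15
T3: 112→122, due 53, tardiness 69
T2: 122→130, due 108, tardiness 22
Late shipments: 3.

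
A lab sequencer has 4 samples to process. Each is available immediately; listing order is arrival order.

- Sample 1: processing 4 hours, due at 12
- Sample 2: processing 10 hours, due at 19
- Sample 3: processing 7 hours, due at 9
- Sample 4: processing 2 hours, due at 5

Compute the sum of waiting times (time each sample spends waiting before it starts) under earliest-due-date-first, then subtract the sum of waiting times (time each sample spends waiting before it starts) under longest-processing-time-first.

-24

EDD (increasing due date): Sample 4 Sample 3 Sample 1 Sample 2.
Sample 4: waits 0, runs 0→2
Sample 3: waits 2, runs 2→9
Sample 1: waits 9, runs 9→13
Sample 2: waits 13, runs 13→23
Sum = 0+2+9+13 = 24.
LPT (decreasing processing time): Sample 2 Sample 3 Sample 1 Sample 4.
Sample 2: waits 0, runs 0→10
Sample 3: waits 10, runs 10→17
Sample 1: waits 17, runs 17→21
Sample 4: waits 21, runs 21→23
Sum = 0+10+17+21 = 48.
Difference = 24 − 48 = -24.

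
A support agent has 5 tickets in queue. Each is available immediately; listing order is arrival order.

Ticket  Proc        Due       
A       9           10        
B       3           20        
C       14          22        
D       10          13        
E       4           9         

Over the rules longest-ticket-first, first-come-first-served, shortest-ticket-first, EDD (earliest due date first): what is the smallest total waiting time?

LPT (decreasing processing time): C D A E B.
C: waits 0, runs 0→14
D: waits 14, runs 14→24
A: waits 24, runs 24→33
E: waits 33, runs 33→37
B: waits 37, runs 37→40
Sum = 0+14+24+33+37 = 108.
FIFO (arrival order): A B C D E.
A: waits 0, runs 0→9
B: waits 9, runs 9→12
C: waits 12, runs 12→26
D: waits 26, runs 26→36
E: waits 36, runs 36→40
Sum = 0+9+12+26+36 = 83.
SPT (increasing processing time): B E A D C.
B: waits 0, runs 0→3
E: waits 3, runs 3→7
A: waits 7, runs 7→16
D: waits 16, runs 16→26
C: waits 26, runs 26→40
Sum = 0+3+7+16+26 = 52.
EDD (increasing due date): E A D B C.
E: waits 0, runs 0→4
A: waits 4, runs 4→13
D: waits 13, runs 13→23
B: waits 23, runs 23→26
C: waits 26, runs 26→40
Sum = 0+4+13+23+26 = 66.
LPT 108, FIFO 83, SPT 52, EDD 66 → minimum 52.

52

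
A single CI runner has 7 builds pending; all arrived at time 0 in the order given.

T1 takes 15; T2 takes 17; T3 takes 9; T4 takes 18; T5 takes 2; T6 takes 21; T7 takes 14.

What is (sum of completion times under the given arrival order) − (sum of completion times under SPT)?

80

FIFO (arrival order): T1 T2 T3 T4 T5 T6 T7.
T1: 0→15
T2: 15→32
T3: 32→41
T4: 41→59
T5: 59→61
T6: 61→82
T7: 82→96
Sum = 15+32+41+59+61+82+96 = 386.
SPT (increasing processing time): T5 T3 T7 T1 T2 T4 T6.
T5: 0→2
T3: 2→11
T7: 11→25
T1: 25→40
T2: 40→57
T4: 57→75
T6: 75→96
Sum = 2+11+25+40+57+75+96 = 306.
Difference = 386 − 306 = 80.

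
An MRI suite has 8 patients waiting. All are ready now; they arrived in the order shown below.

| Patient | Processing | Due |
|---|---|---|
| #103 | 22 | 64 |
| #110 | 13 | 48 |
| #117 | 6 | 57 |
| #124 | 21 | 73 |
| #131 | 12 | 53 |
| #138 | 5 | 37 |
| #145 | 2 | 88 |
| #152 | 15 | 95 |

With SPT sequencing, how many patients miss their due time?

SPT (increasing processing time): #145 #138 #117 #131 #110 #152 #124 #103.
#145: 0→2, due 88, tardiness 0
#138: 2→7, due 37, tardiness 0
#117: 7→13, due 57, tardiness 0
#131: 13→25, due 53, tardiness 0
#110: 25→38, due 48, tardiness 0
#152: 38→53, due 95, tardiness 0
#124: 53→74, due 73, tardiness 1
#103: 74→96, due 64, tardiness 32
Late patients: 2.

2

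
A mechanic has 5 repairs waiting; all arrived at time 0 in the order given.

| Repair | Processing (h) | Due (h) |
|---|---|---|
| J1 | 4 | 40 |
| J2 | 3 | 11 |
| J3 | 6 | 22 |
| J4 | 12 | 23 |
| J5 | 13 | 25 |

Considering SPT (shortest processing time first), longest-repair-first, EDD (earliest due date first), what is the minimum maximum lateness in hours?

9

SPT (increasing processing time): J2 J1 J3 J4 J5.
J2: 0→3, due 11, lateness -8
J1: 3→7, due 40, lateness -33
J3: 7→13, due 22, lateness -9
J4: 13→25, due 23, lateness 2
J5: 25→38, due 25, lateness 13
Maximum = 13.
LPT (decreasing processing time): J5 J4 J3 J1 J2.
J5: 0→13, due 25, lateness -12
J4: 13→25, due 23, lateness 2
J3: 25→31, due 22, lateness 9
J1: 31→35, due 40, lateness -5
J2: 35→38, due 11, lateness 27
Maximum = 27.
EDD (increasing due date): J2 J3 J4 J5 J1.
J2: 0→3, due 11, lateness -8
J3: 3→9, due 22, lateness -13
J4: 9→21, due 23, lateness -2
J5: 21→34, due 25, lateness 9
J1: 34→38, due 40, lateness -2
Maximum = 9.
SPT 13, LPT 27, EDD 9 → minimum 9.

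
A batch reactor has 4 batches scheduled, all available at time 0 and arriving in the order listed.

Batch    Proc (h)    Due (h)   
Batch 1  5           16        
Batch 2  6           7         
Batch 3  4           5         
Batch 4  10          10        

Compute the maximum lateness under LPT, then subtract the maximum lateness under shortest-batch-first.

LPT (decreasing processing time): Batch 4 Batch 2 Batch 1 Batch 3.
Batch 4: 0→10, due 10, lateness 0
Batch 2: 10→16, due 7, lateness 9
Batch 1: 16→21, due 16, lateness 5
Batch 3: 21→25, due 5, lateness 20
Maximum = 20.
SPT (increasing processing time): Batch 3 Batch 1 Batch 2 Batch 4.
Batch 3: 0→4, due 5, lateness -1
Batch 1: 4→9, due 16, lateness -7
Batch 2: 9→15, due 7, lateness 8
Batch 4: 15→25, due 10, lateness 15
Maximum = 15.
Difference = 20 − 15 = 5.

5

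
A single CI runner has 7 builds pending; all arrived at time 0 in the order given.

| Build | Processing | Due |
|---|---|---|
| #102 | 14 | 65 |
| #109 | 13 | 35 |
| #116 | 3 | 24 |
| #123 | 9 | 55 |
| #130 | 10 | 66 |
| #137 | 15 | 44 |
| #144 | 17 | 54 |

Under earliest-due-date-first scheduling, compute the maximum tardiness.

15

EDD (increasing due date): #116 #109 #137 #144 #123 #102 #130.
#116: 0→3, due 24, tardiness 0
#109: 3→16, due 35, tardiness 0
#137: 16→31, due 44, tardiness 0
#144: 31→48, due 54, tardiness 0
#123: 48→57, due 55, tardiness 2
#102: 57→71, due 65, tardiness 6
#130: 71→81, due 66, tardiness 15
Maximum = 15.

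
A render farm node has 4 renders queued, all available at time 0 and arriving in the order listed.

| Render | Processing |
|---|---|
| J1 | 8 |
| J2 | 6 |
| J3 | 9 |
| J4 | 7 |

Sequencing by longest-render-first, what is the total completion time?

80

LPT (decreasing processing time): J3 J1 J4 J2.
J3: 0→9
J1: 9→17
J4: 17→24
J2: 24→30
Sum = 9+17+24+30 = 80.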